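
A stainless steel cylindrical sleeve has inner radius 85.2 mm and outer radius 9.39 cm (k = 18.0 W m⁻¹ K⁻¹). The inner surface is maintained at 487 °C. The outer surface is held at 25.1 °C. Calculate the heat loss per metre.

Q' = 2πk·ΔT/ln(r₂/r₁) = 2π × 18.0 × 461.9 / ln(0.0939/0.0852) = 5.37×10^5 W/m

Q' = 5.37×10^5 W/m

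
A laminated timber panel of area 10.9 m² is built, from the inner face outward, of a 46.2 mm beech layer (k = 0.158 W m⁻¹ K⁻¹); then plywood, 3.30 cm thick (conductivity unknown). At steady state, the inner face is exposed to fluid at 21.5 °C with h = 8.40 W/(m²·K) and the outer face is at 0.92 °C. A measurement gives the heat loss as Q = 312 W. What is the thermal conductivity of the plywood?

ΣR = ΔT/Q = |21.5 − 0.92|/312 = 0.06596 K/W
Known resistances:
  R_conv,in = 1/(hA) = 1/(8.40·10.9) = 0.01092 K/W
  R_beech = L/(kA) = 0.0462/(0.158·10.9) = 0.02683 K/W
R_plywood = ΣR − ΣR_known = 0.06596 − 0.03775 = 0.02821 K/W
L/(kA) = 0.02821 ⇒ k = 0.0330/(0.02821·10.9) = 0.107 W/m·K

k = 0.107 W/m·K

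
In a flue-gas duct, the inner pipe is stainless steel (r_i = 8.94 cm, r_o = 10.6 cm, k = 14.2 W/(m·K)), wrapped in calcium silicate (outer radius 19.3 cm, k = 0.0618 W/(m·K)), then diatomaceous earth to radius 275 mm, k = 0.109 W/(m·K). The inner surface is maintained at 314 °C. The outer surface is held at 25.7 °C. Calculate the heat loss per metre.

Q' = 140 W/m

Resistance network (inner→outer):
  R'_stainless steel = ln(0.106/0.0894)/(2πk) = 0.1703/(2π·14.2) = 0.001909 m·K/W
  R'_calcium silicate = ln(0.193/0.106)/(2πk) = 0.5993/(2π·0.0618) = 1.543 m·K/W
  R'_diatomaceous earth = ln(0.275/0.193)/(2πk) = 0.3541/(2π·0.109) = 0.5170 m·K/W
ΣR = 0.001909 + 1.543 + 0.5170 = 2.062 m·K/W
Q' = ΔT/ΣR = (314 °C − 25.7 °C)/2.062 = 140 W/m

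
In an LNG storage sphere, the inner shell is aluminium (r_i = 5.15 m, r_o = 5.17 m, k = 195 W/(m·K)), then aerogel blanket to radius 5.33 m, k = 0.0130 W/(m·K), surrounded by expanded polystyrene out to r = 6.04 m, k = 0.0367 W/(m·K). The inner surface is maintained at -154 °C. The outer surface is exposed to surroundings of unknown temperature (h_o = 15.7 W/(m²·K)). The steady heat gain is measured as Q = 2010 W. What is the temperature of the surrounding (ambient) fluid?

T_out = 13.8 °C

Series resistances:
  R_aluminium = (1/5.15 − 1/5.17)/(4πk) = 7.512×10^-4/(4π·195) = 3.065×10^-7 K/W
  R_aerogel blanket = (1/5.17 − 1/5.33)/(4πk) = 0.005806/(4π·0.0130) = 0.03554 K/W
  R_expanded polystyrene = (1/5.33 − 1/6.04)/(4πk) = 0.02205/(4π·0.0367) = 0.04782 K/W
  R_conv,out = 1/(4πr²h) = 1/(4π·6.04²·15.7) = 1.389×10^-4 K/W
ΣR = 0.08350 K/W
ΔT = Q·ΣR = 2010 × 0.08350 = 167.8 K
Heat flows inward, so T_out = T_in + ΔT = -154 + 167.8 = 13.8 °C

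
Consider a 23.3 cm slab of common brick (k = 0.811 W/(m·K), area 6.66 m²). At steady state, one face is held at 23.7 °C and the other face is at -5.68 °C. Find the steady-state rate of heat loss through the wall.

Q = 681 W

Q = kA·ΔT/L = 0.811 × 6.66 × |23.7 °C − -5.68 °C| / 0.233 = 681 W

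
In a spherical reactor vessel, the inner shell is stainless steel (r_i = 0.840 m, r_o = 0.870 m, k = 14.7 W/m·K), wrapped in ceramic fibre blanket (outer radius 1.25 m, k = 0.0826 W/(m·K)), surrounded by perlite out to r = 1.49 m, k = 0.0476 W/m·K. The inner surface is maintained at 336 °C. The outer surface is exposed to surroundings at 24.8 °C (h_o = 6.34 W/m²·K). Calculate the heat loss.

Q = 558 W

Resistance network (inner→outer):
  R_stainless steel = (1/0.840 − 1/0.870)/(4πk) = 0.04105/(4π·14.7) = 2.222×10^-4 K/W
  R_ceramic fibre blanket = (1/0.870 − 1/1.25)/(4πk) = 0.3494/(4π·0.0826) = 0.3366 K/W
  R_perlite = (1/1.25 − 1/1.49)/(4πk) = 0.1289/(4π·0.0476) = 0.2154 K/W
  R_conv,out = 1/(4πr²h) = 1/(4π·1.49²·6.34) = 0.005654 K/W
ΣR = 2.222×10^-4 + 0.3366 + 0.2154 + 0.005654 = 0.5579 K/W
Q = ΔT/ΣR = (336 °C − 24.8 °C)/0.5579 = 558 W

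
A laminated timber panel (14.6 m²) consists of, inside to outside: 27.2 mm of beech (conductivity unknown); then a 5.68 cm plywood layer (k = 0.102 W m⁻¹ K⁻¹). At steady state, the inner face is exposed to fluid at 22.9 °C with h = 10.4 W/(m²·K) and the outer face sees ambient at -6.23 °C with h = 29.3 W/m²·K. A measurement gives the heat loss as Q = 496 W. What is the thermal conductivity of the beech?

k = 0.160 W/m·K

ΣR = ΔT/Q = |22.9 − -6.23|/496 = 0.05873 K/W
Known resistances:
  R_conv,in = 1/(hA) = 1/(10.4·14.6) = 0.006586 K/W
  R_plywood = L/(kA) = 0.0568/(0.102·14.6) = 0.03814 K/W
  R_conv,out = 1/(hA) = 1/(29.3·14.6) = 0.002338 K/W
R_beech = ΣR − ΣR_known = 0.05873 − 0.04706 = 0.01167 K/W
L/(kA) = 0.01167 ⇒ k = 0.0272/(0.01167·14.6) = 0.160 W/m·K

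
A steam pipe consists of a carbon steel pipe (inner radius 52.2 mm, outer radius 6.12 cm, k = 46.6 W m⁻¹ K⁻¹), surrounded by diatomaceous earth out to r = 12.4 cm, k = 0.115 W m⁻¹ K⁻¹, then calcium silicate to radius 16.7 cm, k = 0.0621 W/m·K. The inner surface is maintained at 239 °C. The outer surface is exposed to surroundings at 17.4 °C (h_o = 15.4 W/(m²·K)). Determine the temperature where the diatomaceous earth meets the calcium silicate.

Resistance network (inner→outer):
  R'_carbon steel = ln(0.0612/0.0522)/(2πk) = 0.1591/(2π·46.6) = 5.433×10^-4 m·K/W
  R'_diatomaceous earth = ln(0.124/0.0612)/(2πk) = 0.7061/(2π·0.115) = 0.9773 m·K/W
  R'_calcium silicate = ln(0.167/0.124)/(2πk) = 0.2977/(2π·0.0621) = 0.7630 m·K/W
  R'_conv,out = 1/(2πr h) = 1/(2π·0.167·15.4) = 0.06188 m·K/W
ΣR = 5.433×10^-4 + 0.9773 + 0.7630 + 0.06188 = 1.803 m·K/W
Q' = ΔT/ΣR = (239 °C − 17.4 °C)/1.803 = 122.9 W/m
From the inner boundary to the diatomaceous earth/calcium silicate interface, ΣR_partial = 0.9778 m·K/W.
T_interface = T_in − Q'·ΣR_partial = 239 °C − (122.9)(0.9778) = 119 °C

T = 119 °C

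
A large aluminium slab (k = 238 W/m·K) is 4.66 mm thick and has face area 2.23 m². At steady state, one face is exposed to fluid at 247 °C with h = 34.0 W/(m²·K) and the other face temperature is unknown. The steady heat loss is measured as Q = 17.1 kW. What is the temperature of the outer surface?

T_out = 21.3 °C

Series resistances:
  R_conv,in = 1/(hA) = 1/(34.0·2.23) = 0.01319 K/W
  R_aluminium = L/(kA) = 0.00466/(238·2.23) = 8.780×10^-6 K/W
ΣR = 0.01320 K/W
ΔT = Q·ΣR = 17100 × 0.01320 = 225.7 K
Heat flows outward, so T_out = T_in − ΔT = 247 − 225.7 = 21.3 °C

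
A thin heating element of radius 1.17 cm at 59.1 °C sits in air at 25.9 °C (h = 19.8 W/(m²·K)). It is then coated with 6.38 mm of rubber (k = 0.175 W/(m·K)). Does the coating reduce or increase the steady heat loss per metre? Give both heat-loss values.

reduces: 48.3 → 39.5 W/m

Critical radius for a cylinder: r_cr = k/h = 0.00884 m = 0.884 cm.
Outer radius after coating: r₂ = 0.0117 + 0.00638 = 0.01808 m.
Since r₁ ≥ r_cr, any added insulation reduces the heat loss.
Bare: R = 1/(2πr₁h) = 0.6870 m·K/W; Q = 33.2/0.6870 = 48.3 W/m.
Coated: R = R_cond + R_conv = 0.8404 m·K/W; Q = 33.2/0.8404 = 39.5 W/m.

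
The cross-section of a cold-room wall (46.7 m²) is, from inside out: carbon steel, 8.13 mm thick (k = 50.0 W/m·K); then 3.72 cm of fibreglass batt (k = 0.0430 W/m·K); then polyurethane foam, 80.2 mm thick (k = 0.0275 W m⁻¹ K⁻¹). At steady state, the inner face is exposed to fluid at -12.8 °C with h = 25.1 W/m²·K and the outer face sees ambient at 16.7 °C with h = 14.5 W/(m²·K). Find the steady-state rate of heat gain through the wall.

Resistance network (inner→outer):
  R_conv,in = 1/(hA) = 1/(25.1·46.7) = 8.531×10^-4 K/W
  R_carbon steel = L/(kA) = 0.00813/(50.0·46.7) = 3.482×10^-6 K/W
  R_fibreglass batt = L/(kA) = 0.0372/(0.0430·46.7) = 0.01852 K/W
  R_polyurethane foam = L/(kA) = 0.0802/(0.0275·46.7) = 0.06245 K/W
  R_conv,out = 1/(hA) = 1/(14.5·46.7) = 0.001477 K/W
ΣR = 8.531×10^-4 + 3.482×10^-6 + 0.01852 + 0.06245 + 0.001477 = 0.08330 K/W
Q = ΔT/ΣR = (-12.8 °C − 16.7 °C)/0.08330 = -354 W
(Negative Q ⇒ heat flows inward; heat gain = 354 W.)

Q = 354 W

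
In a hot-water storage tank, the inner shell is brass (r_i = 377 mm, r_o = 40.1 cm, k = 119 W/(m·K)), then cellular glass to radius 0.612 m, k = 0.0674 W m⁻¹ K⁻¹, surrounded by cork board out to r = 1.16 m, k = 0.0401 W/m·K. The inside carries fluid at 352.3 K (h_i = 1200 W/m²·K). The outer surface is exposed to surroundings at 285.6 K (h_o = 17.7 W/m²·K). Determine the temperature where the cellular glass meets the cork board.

Resistance network (inner→outer):
  R_conv,in = 1/(4πr²h) = 1/(4π·0.377²·1200) = 4.666×10^-4 K/W
  R_brass = (1/0.377 − 1/0.401)/(4πk) = 0.1588/(4π·119) = 1.062×10^-4 K/W
  R_cellular glass = (1/0.401 − 1/0.612)/(4πk) = 0.8598/(4π·0.0674) = 1.015 K/W
  R_cork board = (1/0.612 − 1/1.16)/(4πk) = 0.7719/(4π·0.0401) = 1.532 K/W
  R_conv,out = 1/(4πr²h) = 1/(4π·1.16²·17.7) = 0.003341 K/W
ΣR = 4.666×10^-4 + 1.062×10^-4 + 1.015 + 1.532 + 0.003341 = 2.551 K/W
Q = ΔT/ΣR = (352.3 K − 285.6 K)/2.551 = 26.15 W
From the inner boundary to the cellular glass/cork board interface, ΣR_partial = 1.016 K/W.
T_interface = T_in − Q·ΣR_partial = 352.3 K − (26.15)(1.016) = 325.7 K

T = 325.7 K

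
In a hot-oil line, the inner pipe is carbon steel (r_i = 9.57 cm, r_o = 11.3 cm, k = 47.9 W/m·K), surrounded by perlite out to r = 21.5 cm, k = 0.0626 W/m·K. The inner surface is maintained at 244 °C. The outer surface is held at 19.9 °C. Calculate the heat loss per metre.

Series thermal resistances, inner to outer:
  R'_carbon steel = ln(0.113/0.0957)/(2πk) = 0.1662/(2π·47.9) = 5.521×10^-4 m·K/W
  R'_perlite = ln(0.215/0.113)/(2πk) = 0.6433/(2π·0.0626) = 1.635 m·K/W
ΣR = 5.521×10^-4 + 1.635 = 1.636 m·K/W
Q' = ΔT/ΣR = (244 °C − 19.9 °C)/1.636 = 137 W/m

Q' = 137 W/m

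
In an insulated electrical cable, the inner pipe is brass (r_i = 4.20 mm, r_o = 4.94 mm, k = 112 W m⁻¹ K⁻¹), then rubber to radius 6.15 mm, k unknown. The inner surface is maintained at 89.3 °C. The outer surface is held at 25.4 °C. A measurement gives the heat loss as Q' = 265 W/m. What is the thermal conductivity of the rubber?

k = 0.145 W/m·K

ΣR = ΔT/Q' = |89.3 − 25.4|/265 = 0.2411 m·K/W
Known resistances:
  R'_brass = ln(0.00494/0.00420)/(2πk) = 0.1623/(2π·112) = 2.306×10^-4 m·K/W
R_rubber = ΣR − ΣR_known = 0.2411 − 2.306×10^-4 = 0.2409 m·K/W
ln(r₂/r₁)/(2πk) = 0.2409 ⇒ k = 0.2191/(2π·0.2409) = 0.145 W/m·K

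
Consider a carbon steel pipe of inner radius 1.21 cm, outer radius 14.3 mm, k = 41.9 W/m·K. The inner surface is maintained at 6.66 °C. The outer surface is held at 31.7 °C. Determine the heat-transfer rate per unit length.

Q' = 39.5 kW/m

Q' = 2πk·ΔT/ln(r₂/r₁) = 2π × 41.9 × 25.04 / ln(0.0143/0.0121) = 39500 W/m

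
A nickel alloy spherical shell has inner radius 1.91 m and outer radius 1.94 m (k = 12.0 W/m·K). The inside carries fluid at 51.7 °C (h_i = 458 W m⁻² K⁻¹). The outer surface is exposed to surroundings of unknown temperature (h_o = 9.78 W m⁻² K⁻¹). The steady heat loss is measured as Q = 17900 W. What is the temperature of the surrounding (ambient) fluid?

T_out = 11.2 °C

Sum the resistances:
  R_conv,in = 1/(4πr²h) = 1/(4π·1.91²·458) = 4.763×10^-5 K/W
  R_nickel alloy = (1/1.91 − 1/1.94)/(4πk) = 0.008096/(4π·12.0) = 5.369×10^-5 K/W
  R_conv,out = 1/(4πr²h) = 1/(4π·1.94²·9.78) = 0.002162 K/W
ΣR = 0.002263 K/W
ΔT = Q·ΣR = 17900 × 0.002263 = 40.51 K
Heat flows outward, so T_out = T_in − ΔT = 51.7 − 40.51 = 11.2 °C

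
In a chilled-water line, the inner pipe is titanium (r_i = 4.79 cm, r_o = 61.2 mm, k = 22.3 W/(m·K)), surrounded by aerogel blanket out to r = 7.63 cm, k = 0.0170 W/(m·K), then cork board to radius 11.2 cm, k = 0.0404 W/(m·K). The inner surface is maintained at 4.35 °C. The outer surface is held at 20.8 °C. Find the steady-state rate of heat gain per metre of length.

Q' = 4.60 W/m

Treat each layer as a resistance in series:
  R'_titanium = ln(0.0612/0.0479)/(2πk) = 0.2450/(2π·22.3) = 0.001749 m·K/W
  R'_aerogel blanket = ln(0.0763/0.0612)/(2πk) = 0.2205/(2π·0.0170) = 2.065 m·K/W
  R'_cork board = ln(0.112/0.0763)/(2πk) = 0.3838/(2π·0.0404) = 1.512 m·K/W
ΣR = 0.001749 + 2.065 + 1.512 = 3.579 m·K/W
Q' = ΔT/ΣR = (4.35 °C − 20.8 °C)/3.579 = -4.60 W/m
(Negative Q' ⇒ heat flows inward; heat gain = 4.60 W/m.)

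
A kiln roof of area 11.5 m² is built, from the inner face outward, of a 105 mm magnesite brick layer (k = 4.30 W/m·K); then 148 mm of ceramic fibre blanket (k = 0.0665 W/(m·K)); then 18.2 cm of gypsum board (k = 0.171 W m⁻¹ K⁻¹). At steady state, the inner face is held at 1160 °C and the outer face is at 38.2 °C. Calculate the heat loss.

Series thermal resistances, inner to outer:
  R_magnesite brick = L/(kA) = 0.105/(4.30·11.5) = 0.002123 K/W
  R_ceramic fibre blanket = L/(kA) = 0.148/(0.0665·11.5) = 0.1935 K/W
  R_gypsum board = L/(kA) = 0.182/(0.171·11.5) = 0.09255 K/W
ΣR = 0.002123 + 0.1935 + 0.09255 = 0.2882 K/W
Q = ΔT/ΣR = (1160 °C − 38.2 °C)/0.2882 = 3890 W

Q = 3890 W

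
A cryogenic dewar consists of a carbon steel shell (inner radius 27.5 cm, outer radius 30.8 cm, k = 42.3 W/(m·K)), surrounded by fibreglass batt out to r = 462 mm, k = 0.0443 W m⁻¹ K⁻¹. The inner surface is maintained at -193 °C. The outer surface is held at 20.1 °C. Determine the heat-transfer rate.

Q = 110 W

Series thermal resistances, inner to outer:
  R_carbon steel = (1/0.275 − 1/0.308)/(4πk) = 0.3896/(4π·42.3) = 7.330×10^-4 K/W
  R_fibreglass batt = (1/0.308 − 1/0.462)/(4πk) = 1.082/(4π·0.0443) = 1.944 K/W
ΣR = 7.330×10^-4 + 1.944 = 1.945 K/W
Q = ΔT/ΣR = (-193 °C − 20.1 °C)/1.945 = -110 W
(Negative Q ⇒ heat flows inward; heat gain = 110 W.)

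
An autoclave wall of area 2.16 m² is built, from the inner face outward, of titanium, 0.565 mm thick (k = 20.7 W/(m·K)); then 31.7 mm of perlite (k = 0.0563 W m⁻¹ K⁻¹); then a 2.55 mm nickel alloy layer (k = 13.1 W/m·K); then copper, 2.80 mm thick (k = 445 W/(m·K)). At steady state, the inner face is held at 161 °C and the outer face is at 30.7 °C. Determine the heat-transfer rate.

Treat each layer as a resistance in series:
  R_titanium = L/(kA) = 5.65×10^-4/(20.7·2.16) = 1.264×10^-5 K/W
  R_perlite = L/(kA) = 0.0317/(0.0563·2.16) = 0.2607 K/W
  R_nickel alloy = L/(kA) = 0.00255/(13.1·2.16) = 9.012×10^-5 K/W
  R_copper = L/(kA) = 0.00280/(445·2.16) = 2.913×10^-6 K/W
ΣR = 1.264×10^-5 + 0.2607 + 9.012×10^-5 + 2.913×10^-6 = 0.2608 K/W
Q = ΔT/ΣR = (161 °C − 30.7 °C)/0.2608 = 500 W

Q = 500 W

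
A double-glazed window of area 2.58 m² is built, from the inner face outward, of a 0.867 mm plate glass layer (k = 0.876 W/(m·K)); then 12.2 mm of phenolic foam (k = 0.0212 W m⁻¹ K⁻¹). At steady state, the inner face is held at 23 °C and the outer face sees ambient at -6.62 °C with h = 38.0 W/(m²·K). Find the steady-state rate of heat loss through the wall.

Q = 127 W

Series thermal resistances, inner to outer:
  R_plate glass = L/(kA) = 8.67×10^-4/(0.876·2.58) = 3.836×10^-4 K/W
  R_phenolic foam = L/(kA) = 0.0122/(0.0212·2.58) = 0.2231 K/W
  R_conv,out = 1/(hA) = 1/(38.0·2.58) = 0.01020 K/W
ΣR = 3.836×10^-4 + 0.2231 + 0.01020 = 0.2337 K/W
Q = ΔT/ΣR = (23 °C − -6.62 °C)/0.2337 = 127 W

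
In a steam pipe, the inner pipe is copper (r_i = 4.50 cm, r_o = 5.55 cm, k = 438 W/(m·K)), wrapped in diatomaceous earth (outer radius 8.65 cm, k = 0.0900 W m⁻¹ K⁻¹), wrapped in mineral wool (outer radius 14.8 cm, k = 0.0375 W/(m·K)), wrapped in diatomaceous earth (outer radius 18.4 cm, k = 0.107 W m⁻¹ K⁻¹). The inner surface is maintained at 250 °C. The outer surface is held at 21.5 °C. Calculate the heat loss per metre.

Q' = 67.4 W/m

Treat each layer as a resistance in series:
  R'_copper = ln(0.0555/0.0450)/(2πk) = 0.2097/(2π·438) = 7.621×10^-5 m·K/W
  R'_diatomaceous earth = ln(0.0865/0.0555)/(2πk) = 0.4438/(2π·0.0900) = 0.7847 m·K/W
  R'_mineral wool = ln(0.148/0.0865)/(2πk) = 0.5371/(2π·0.0375) = 2.279 m·K/W
  R'_diatomaceous earth = ln(0.184/0.148)/(2πk) = 0.2177/(2π·0.107) = 0.3238 m·K/W
ΣR = 7.621×10^-5 + 0.7847 + 2.279 + 0.3238 = 3.388 m·K/W
Q' = ΔT/ΣR = (250 °C − 21.5 °C)/3.388 = 67.4 W/m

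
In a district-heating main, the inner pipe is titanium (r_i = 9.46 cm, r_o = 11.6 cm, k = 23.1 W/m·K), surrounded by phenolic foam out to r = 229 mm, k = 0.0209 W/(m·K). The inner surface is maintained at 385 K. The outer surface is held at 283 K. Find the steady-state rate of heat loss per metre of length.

Q' = 19.7 W/m

Treat each layer as a resistance in series:
  R'_titanium = ln(0.116/0.0946)/(2πk) = 0.2039/(2π·23.1) = 0.001405 m·K/W
  R'_phenolic foam = ln(0.229/0.116)/(2πk) = 0.6801/(2π·0.0209) = 5.179 m·K/W
ΣR = 0.001405 + 5.179 = 5.180 m·K/W
Q' = ΔT/ΣR = (385 K − 283 K)/5.180 = 19.7 W/m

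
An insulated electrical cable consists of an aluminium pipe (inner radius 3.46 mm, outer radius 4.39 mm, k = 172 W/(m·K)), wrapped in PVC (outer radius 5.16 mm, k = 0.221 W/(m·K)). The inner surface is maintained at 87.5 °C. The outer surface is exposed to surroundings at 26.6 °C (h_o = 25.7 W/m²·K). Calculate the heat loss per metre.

Treat each layer as a resistance in series:
  R'_aluminium = ln(0.00439/0.00346)/(2πk) = 0.2381/(2π·172) = 2.203×10^-4 m·K/W
  R'_PVC = ln(0.00516/0.00439)/(2πk) = 0.1616/(2π·0.221) = 0.1164 m·K/W
  R'_conv,out = 1/(2πr h) = 1/(2π·0.00516·25.7) = 1.200 m·K/W
ΣR = 2.203×10^-4 + 0.1164 + 1.200 = 1.317 m·K/W
Q' = ΔT/ΣR = (87.5 °C − 26.6 °C)/1.317 = 46.2 W/m

Q' = 46.2 W/m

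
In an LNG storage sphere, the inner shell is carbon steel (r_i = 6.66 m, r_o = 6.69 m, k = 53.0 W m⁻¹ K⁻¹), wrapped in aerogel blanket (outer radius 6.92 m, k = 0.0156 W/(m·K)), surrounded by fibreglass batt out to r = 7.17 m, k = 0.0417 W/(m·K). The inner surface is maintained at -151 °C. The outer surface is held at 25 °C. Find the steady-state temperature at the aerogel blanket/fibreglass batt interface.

Resistance network (inner→outer):
  R_carbon steel = (1/6.66 − 1/6.69)/(4πk) = 6.733×10^-4/(4π·53.0) = 1.011×10^-6 K/W
  R_aerogel blanket = (1/6.69 − 1/6.92)/(4πk) = 0.004968/(4π·0.0156) = 0.02534 K/W
  R_fibreglass batt = (1/6.92 − 1/7.17)/(4πk) = 0.005039/(4π·0.0417) = 0.009615 K/W
ΣR = 1.011×10^-6 + 0.02534 + 0.009615 = 0.03496 K/W
Q = ΔT/ΣR = (-151 °C − 25 °C)/0.03496 = -5034 W
From the inner boundary to the aerogel blanket/fibreglass batt interface, ΣR_partial = 0.02534 K/W.
T_interface = T_in − Q·ΣR_partial = -151 °C − (-5034)(0.02534) = -23.4 °C

T = -23.4 °C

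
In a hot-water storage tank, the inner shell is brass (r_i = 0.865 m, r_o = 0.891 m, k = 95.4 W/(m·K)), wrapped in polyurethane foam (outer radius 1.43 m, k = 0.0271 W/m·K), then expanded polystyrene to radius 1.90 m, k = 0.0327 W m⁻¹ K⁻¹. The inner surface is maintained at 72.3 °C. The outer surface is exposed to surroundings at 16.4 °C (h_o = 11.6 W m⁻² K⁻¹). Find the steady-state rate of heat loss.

Q = 33.6 W

Series thermal resistances, inner to outer:
  R_brass = (1/0.865 − 1/0.891)/(4πk) = 0.03373/(4π·95.4) = 2.814×10^-5 K/W
  R_polyurethane foam = (1/0.891 − 1/1.43)/(4πk) = 0.4230/(4π·0.0271) = 1.242 K/W
  R_expanded polystyrene = (1/1.43 − 1/1.90)/(4πk) = 0.1730/(4π·0.0327) = 0.4210 K/W
  R_conv,out = 1/(4πr²h) = 1/(4π·1.90²·11.6) = 0.001900 K/W
ΣR = 2.814×10^-5 + 1.242 + 0.4210 + 0.001900 = 1.665 K/W
Q = ΔT/ΣR = (72.3 °C − 16.4 °C)/1.665 = 33.6 W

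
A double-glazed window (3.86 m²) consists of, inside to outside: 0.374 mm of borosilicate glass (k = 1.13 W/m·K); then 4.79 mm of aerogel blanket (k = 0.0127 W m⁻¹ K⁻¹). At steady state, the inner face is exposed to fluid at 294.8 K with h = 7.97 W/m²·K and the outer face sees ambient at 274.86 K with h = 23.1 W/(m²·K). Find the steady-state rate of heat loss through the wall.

Q = 141 W

Series thermal resistances, inner to outer:
  R_conv,in = 1/(hA) = 1/(7.97·3.86) = 0.03251 K/W
  R_borosilicate glass = L/(kA) = 3.74×10^-4/(1.13·3.86) = 8.574×10^-5 K/W
  R_aerogel blanket = L/(kA) = 0.00479/(0.0127·3.86) = 0.09771 K/W
  R_conv,out = 1/(hA) = 1/(23.1·3.86) = 0.01122 K/W
ΣR = 0.03251 + 8.574×10^-5 + 0.09771 + 0.01122 = 0.1415 K/W
Q = ΔT/ΣR = (294.8 K − 274.86 K)/0.1415 = 141 W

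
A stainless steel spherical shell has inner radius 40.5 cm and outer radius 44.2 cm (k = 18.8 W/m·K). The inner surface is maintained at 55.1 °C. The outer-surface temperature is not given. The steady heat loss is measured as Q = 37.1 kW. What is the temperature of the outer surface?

Sum the resistances:
  R_stainless steel = (1/0.405 − 1/0.442)/(4πk) = 0.2067/(4π·18.8) = 8.749×10^-4 K/W
ΣR = 8.749×10^-4 K/W
ΔT = Q·ΣR = 37100 × 8.749×10^-4 = 32.46 K
Heat flows outward, so T_out = T_in − ΔT = 55.1 − 32.46 = 22.6 °C

T_out = 22.6 °C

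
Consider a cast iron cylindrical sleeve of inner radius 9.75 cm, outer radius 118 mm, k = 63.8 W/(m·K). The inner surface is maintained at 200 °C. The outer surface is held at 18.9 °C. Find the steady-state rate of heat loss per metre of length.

Q' = 2πk·ΔT/ln(r₂/r₁) = 2π × 63.8 × 181.1 / ln(0.118/0.0975) = 3.80×10^5 W/m

Q' = 3.80×10^5 W/m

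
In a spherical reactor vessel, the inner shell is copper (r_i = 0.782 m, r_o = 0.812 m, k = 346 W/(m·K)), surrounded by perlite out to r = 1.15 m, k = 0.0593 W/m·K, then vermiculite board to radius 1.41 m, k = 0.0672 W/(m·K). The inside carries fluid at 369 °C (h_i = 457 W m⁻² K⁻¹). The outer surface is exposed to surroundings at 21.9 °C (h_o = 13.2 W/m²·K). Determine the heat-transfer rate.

Q = 511 W

Series thermal resistances, inner to outer:
  R_conv,in = 1/(4πr²h) = 1/(4π·0.782²·457) = 2.847×10^-4 K/W
  R_copper = (1/0.782 − 1/0.812)/(4πk) = 0.04725/(4π·346) = 1.087×10^-5 K/W
  R_perlite = (1/0.812 − 1/1.15)/(4πk) = 0.3620/(4π·0.0593) = 0.4857 K/W
  R_vermiculite board = (1/1.15 − 1/1.41)/(4πk) = 0.1603/(4π·0.0672) = 0.1899 K/W
  R_conv,out = 1/(4πr²h) = 1/(4π·1.41²·13.2) = 0.003032 K/W
ΣR = 2.847×10^-4 + 1.087×10^-5 + 0.4857 + 0.1899 + 0.003032 = 0.6789 K/W
Q = ΔT/ΣR = (369 °C − 21.9 °C)/0.6789 = 511 W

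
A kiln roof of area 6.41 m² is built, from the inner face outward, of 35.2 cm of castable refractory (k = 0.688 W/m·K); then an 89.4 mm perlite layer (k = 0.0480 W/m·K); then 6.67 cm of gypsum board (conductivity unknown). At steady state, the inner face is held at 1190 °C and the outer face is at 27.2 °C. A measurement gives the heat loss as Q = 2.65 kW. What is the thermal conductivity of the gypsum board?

ΣR = ΔT/Q = |1190 − 27.2|/2650 = 0.4388 K/W
Known resistances:
  R_castable refractory = L/(kA) = 0.352/(0.688·6.41) = 0.07982 K/W
  R_perlite = L/(kA) = 0.0894/(0.0480·6.41) = 0.2906 K/W
R_gypsum board = ΣR − ΣR_known = 0.4388 − 0.3704 = 0.06840 K/W
L/(kA) = 0.06840 ⇒ k = 0.0667/(0.06840·6.41) = 0.152 W/m·K

k = 0.152 W/m·K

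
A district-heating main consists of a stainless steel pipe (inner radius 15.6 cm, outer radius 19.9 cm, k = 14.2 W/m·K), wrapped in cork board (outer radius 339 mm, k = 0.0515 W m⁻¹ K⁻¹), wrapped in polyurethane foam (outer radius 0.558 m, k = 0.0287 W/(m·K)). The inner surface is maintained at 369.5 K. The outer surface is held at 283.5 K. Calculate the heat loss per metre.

Resistance network (inner→outer):
  R'_stainless steel = ln(0.199/0.156)/(2πk) = 0.2434/(2π·14.2) = 0.002729 m·K/W
  R'_cork board = ln(0.339/0.199)/(2πk) = 0.5327/(2π·0.0515) = 1.646 m·K/W
  R'_polyurethane foam = ln(0.558/0.339)/(2πk) = 0.4984/(2π·0.0287) = 2.764 m·K/W
ΣR = 0.002729 + 1.646 + 2.764 = 4.413 m·K/W
Q' = ΔT/ΣR = (369.5 K − 283.5 K)/4.413 = 19.5 W/m

Q' = 19.5 W/m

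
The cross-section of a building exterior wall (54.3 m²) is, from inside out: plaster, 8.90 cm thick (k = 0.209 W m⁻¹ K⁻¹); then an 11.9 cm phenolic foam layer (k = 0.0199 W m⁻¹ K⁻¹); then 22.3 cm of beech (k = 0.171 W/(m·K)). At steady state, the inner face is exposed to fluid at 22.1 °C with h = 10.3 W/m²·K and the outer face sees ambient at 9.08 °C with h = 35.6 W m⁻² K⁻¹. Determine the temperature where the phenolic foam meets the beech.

T = 11.3 °C

Resistance network (inner→outer):
  R_conv,in = 1/(hA) = 1/(10.3·54.3) = 0.001788 K/W
  R_plaster = L/(kA) = 0.0890/(0.209·54.3) = 0.007842 K/W
  R_phenolic foam = L/(kA) = 0.119/(0.0199·54.3) = 0.1101 K/W
  R_beech = L/(kA) = 0.223/(0.171·54.3) = 0.02402 K/W
  R_conv,out = 1/(hA) = 1/(35.6·54.3) = 5.173×10^-4 K/W
ΣR = 0.001788 + 0.007842 + 0.1101 + 0.02402 + 5.173×10^-4 = 0.1443 K/W
Q = ΔT/ΣR = (22.1 °C − 9.08 °C)/0.1443 = 90.23 W
From the inner boundary to the phenolic foam/beech interface, ΣR_partial = 0.1197 K/W.
T_interface = T_in − Q·ΣR_partial = 22.1 °C − (90.23)(0.1197) = 11.3 °C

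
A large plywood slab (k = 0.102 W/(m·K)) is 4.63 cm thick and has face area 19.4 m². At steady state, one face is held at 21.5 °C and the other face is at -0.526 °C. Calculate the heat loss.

Q = kA·ΔT/L = 0.102 × 19.4 × |21.5 °C − -0.526 °C| / 0.0463 = 941 W

Q = 941 W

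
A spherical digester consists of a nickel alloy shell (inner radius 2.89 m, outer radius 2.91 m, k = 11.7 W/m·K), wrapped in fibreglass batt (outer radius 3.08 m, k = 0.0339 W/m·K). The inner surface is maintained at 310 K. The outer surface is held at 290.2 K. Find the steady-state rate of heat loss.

Treat each layer as a resistance in series:
  R_nickel alloy = (1/2.89 − 1/2.91)/(4πk) = 0.002378/(4π·11.7) = 1.617×10^-5 K/W
  R_fibreglass batt = (1/2.91 − 1/3.08)/(4πk) = 0.01897/(4π·0.0339) = 0.04452 K/W
ΣR = 1.617×10^-5 + 0.04452 = 0.04454 K/W
Q = ΔT/ΣR = (310 K − 290.2 K)/0.04454 = 445 W

Q = 445 W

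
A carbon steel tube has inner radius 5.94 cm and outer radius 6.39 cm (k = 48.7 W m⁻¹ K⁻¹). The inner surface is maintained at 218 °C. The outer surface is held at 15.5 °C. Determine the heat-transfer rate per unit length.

Q' = 849 kW/m

Q' = 2πk·ΔT/ln(r₂/r₁) = 2π × 48.7 × 202.5 / ln(0.0639/0.0594) = 8.49×10^5 W/m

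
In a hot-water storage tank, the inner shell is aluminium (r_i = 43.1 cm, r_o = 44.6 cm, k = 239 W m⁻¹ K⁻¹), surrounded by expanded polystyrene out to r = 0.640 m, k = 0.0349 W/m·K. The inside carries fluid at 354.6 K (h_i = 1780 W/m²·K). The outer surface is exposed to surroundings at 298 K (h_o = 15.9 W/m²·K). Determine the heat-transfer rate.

Resistance network (inner→outer):
  R_conv,in = 1/(4πr²h) = 1/(4π·0.431²·1780) = 2.407×10^-4 K/W
  R_aluminium = (1/0.431 − 1/0.446)/(4πk) = 0.07803/(4π·239) = 2.598×10^-5 K/W
  R_expanded polystyrene = (1/0.446 − 1/0.640)/(4πk) = 0.6797/(4π·0.0349) = 1.550 K/W
  R_conv,out = 1/(4πr²h) = 1/(4π·0.640²·15.9) = 0.01222 K/W
ΣR = 2.407×10^-4 + 2.598×10^-5 + 1.550 + 0.01222 = 1.562 K/W
Q = ΔT/ΣR = (354.6 K − 298 K)/1.562 = 36.2 W

Q = 36.2 W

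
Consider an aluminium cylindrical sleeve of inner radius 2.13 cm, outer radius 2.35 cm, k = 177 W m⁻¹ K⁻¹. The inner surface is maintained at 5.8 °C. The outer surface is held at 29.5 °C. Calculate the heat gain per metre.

Q' = 268 kW/m

Q' = 2πk·ΔT/ln(r₂/r₁) = 2π × 177 × 23.7 / ln(0.0235/0.0213) = 2.68×10^5 W/m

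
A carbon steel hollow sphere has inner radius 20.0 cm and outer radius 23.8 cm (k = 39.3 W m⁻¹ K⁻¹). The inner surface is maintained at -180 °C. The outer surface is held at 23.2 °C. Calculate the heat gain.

Q = 1.26×10^5 W

Q = 4πk·ΔT/(1/r₁ − 1/r₂) = 4π × 39.3 × 203.2 / (1/0.200 − 1/0.238) = 1.26×10^5 W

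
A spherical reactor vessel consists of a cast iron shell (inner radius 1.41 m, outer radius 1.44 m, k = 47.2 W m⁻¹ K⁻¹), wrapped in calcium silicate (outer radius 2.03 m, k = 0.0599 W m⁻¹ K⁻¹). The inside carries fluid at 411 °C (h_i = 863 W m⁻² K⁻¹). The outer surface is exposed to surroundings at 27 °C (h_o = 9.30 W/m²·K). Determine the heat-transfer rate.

Treat each layer as a resistance in series:
  R_conv,in = 1/(4πr²h) = 1/(4π·1.41²·863) = 4.638×10^-5 K/W
  R_cast iron = (1/1.41 − 1/1.44)/(4πk) = 0.01478/(4π·47.2) = 2.491×10^-5 K/W
  R_calcium silicate = (1/1.44 − 1/2.03)/(4πk) = 0.2018/(4π·0.0599) = 0.2681 K/W
  R_conv,out = 1/(4πr²h) = 1/(4π·2.03²·9.30) = 0.002076 K/W
ΣR = 4.638×10^-5 + 2.491×10^-5 + 0.2681 + 0.002076 = 0.2702 K/W
Q = ΔT/ΣR = (411 °C − 27 °C)/0.2702 = 1420 W

Q = 1420 W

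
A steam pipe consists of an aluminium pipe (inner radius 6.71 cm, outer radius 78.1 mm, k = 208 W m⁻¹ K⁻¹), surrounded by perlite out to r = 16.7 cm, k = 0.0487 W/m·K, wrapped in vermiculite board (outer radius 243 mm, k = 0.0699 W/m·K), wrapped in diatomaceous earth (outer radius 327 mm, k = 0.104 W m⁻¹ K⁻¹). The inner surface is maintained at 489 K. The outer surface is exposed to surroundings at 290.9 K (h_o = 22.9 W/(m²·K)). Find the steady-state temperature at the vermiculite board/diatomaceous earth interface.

Treat each layer as a resistance in series:
  R'_aluminium = ln(0.0781/0.0671)/(2πk) = 0.1518/(2π·208) = 1.162×10^-4 m·K/W
  R'_perlite = ln(0.167/0.0781)/(2πk) = 0.7600/(2π·0.0487) = 2.484 m·K/W
  R'_vermiculite board = ln(0.243/0.167)/(2πk) = 0.3751/(2π·0.0699) = 0.8540 m·K/W
  R'_diatomaceous earth = ln(0.327/0.243)/(2πk) = 0.2969/(2π·0.104) = 0.4544 m·K/W
  R'_conv,out = 1/(2πr h) = 1/(2π·0.327·22.9) = 0.02125 m·K/W
ΣR = 1.162×10^-4 + 2.484 + 0.8540 + 0.4544 + 0.02125 = 3.814 m·K/W
Q' = ΔT/ΣR = (489 K − 290.9 K)/3.814 = 51.94 W/m
From the inner boundary to the vermiculite board/diatomaceous earth interface, ΣR_partial = 3.338 m·K/W.
T_interface = T_in − Q'·ΣR_partial = 489 K − (51.94)(3.338) = 315.6 K

T = 315.6 K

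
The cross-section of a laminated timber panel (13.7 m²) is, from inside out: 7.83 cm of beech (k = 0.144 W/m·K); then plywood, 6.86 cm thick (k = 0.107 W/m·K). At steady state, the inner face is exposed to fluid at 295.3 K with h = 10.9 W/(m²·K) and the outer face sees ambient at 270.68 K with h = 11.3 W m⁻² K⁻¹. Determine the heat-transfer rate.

Treat each layer as a resistance in series:
  R_conv,in = 1/(hA) = 1/(10.9·13.7) = 0.006697 K/W
  R_beech = L/(kA) = 0.0783/(0.144·13.7) = 0.03969 K/W
  R_plywood = L/(kA) = 0.0686/(0.107·13.7) = 0.04680 K/W
  R_conv,out = 1/(hA) = 1/(11.3·13.7) = 0.006460 K/W
ΣR = 0.006697 + 0.03969 + 0.04680 + 0.006460 = 0.09965 K/W
Q = ΔT/ΣR = (295.3 K − 270.68 K)/0.09965 = 247 W

Q = 247 W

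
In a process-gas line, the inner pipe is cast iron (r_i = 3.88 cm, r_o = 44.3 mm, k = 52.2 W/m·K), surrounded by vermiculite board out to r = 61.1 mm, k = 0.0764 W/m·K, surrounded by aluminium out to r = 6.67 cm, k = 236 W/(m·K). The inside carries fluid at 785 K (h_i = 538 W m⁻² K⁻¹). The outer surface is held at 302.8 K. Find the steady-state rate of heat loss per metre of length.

Series thermal resistances, inner to outer:
  R'_conv,in = 1/(2πr h) = 1/(2π·0.0388·538) = 0.007624 m·K/W
  R'_cast iron = ln(0.0443/0.0388)/(2πk) = 0.1326/(2π·52.2) = 4.042×10^-4 m·K/W
  R'_vermiculite board = ln(0.0611/0.0443)/(2πk) = 0.3215/(2π·0.0764) = 0.6698 m·K/W
  R'_aluminium = ln(0.0667/0.0611)/(2πk) = 0.08769/(2π·236) = 5.914×10^-5 m·K/W
ΣR = 0.007624 + 4.042×10^-4 + 0.6698 + 5.914×10^-5 = 0.6779 m·K/W
Q' = ΔT/ΣR = (785 K − 302.8 K)/0.6779 = 711 W/m

Q' = 711 W/m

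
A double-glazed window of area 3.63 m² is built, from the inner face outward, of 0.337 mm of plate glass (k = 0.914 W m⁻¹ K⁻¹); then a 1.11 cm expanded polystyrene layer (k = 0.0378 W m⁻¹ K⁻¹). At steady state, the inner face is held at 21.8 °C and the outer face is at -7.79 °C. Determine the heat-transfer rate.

Resistance network (inner→outer):
  R_plate glass = L/(kA) = 3.37×10^-4/(0.914·3.63) = 1.016×10^-4 K/W
  R_expanded polystyrene = L/(kA) = 0.0111/(0.0378·3.63) = 0.08090 K/W
ΣR = 1.016×10^-4 + 0.08090 = 0.08100 K/W
Q = ΔT/ΣR = (21.8 °C − -7.79 °C)/0.08100 = 365 W

Q = 365 W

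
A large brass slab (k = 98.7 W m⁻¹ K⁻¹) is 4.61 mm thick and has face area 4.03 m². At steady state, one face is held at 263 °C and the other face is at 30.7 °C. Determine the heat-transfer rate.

Q = kA·ΔT/L = 98.7 × 4.03 × |263 °C − 30.7 °C| / 0.00461 = 2.00×10^7 W

Q = 2.00×10^7 W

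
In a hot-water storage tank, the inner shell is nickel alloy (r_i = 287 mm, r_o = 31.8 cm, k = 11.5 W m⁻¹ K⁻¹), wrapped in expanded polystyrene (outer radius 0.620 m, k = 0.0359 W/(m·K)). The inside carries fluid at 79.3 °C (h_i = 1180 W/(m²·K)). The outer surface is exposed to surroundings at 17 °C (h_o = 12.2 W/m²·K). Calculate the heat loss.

Q = 18.2 W

Series thermal resistances, inner to outer:
  R_conv,in = 1/(4πr²h) = 1/(4π·0.287²·1180) = 8.187×10^-4 K/W
  R_nickel alloy = (1/0.287 − 1/0.318)/(4πk) = 0.3397/(4π·11.5) = 0.002350 K/W
  R_expanded polystyrene = (1/0.318 − 1/0.620)/(4πk) = 1.532/(4π·0.0359) = 3.395 K/W
  R_conv,out = 1/(4πr²h) = 1/(4π·0.620²·12.2) = 0.01697 K/W
ΣR = 8.187×10^-4 + 0.002350 + 3.395 + 0.01697 = 3.415 K/W
Q = ΔT/ΣR = (79.3 °C − 17 °C)/3.415 = 18.2 W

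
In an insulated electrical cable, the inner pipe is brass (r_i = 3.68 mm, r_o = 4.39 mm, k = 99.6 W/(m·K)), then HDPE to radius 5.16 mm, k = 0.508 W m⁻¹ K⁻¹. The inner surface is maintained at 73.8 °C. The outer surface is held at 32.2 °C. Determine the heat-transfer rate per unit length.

Q' = 817 W/m

Series thermal resistances, inner to outer:
  R'_brass = ln(0.00439/0.00368)/(2πk) = 0.1764/(2π·99.6) = 2.819×10^-4 m·K/W
  R'_HDPE = ln(0.00516/0.00439)/(2πk) = 0.1616/(2π·0.508) = 0.05063 m·K/W
ΣR = 2.819×10^-4 + 0.05063 = 0.05091 m·K/W
Q' = ΔT/ΣR = (73.8 °C − 32.2 °C)/0.05091 = 817 W/m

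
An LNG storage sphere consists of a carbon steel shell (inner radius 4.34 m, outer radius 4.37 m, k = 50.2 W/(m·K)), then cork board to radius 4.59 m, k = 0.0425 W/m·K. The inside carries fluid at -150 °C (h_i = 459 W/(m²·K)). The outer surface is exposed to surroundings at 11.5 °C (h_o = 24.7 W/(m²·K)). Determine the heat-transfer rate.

Q = 7800 W

Resistance network (inner→outer):
  R_conv,in = 1/(4πr²h) = 1/(4π·4.34²·459) = 9.204×10^-6 K/W
  R_carbon steel = (1/4.34 − 1/4.37)/(4πk) = 0.001582/(4π·50.2) = 2.507×10^-6 K/W
  R_cork board = (1/4.37 − 1/4.59)/(4πk) = 0.01097/(4π·0.0425) = 0.02054 K/W
  R_conv,out = 1/(4πr²h) = 1/(4π·4.59²·24.7) = 1.529×10^-4 K/W
ΣR = 9.204×10^-6 + 2.507×10^-6 + 0.02054 + 1.529×10^-4 = 0.02070 K/W
Q = ΔT/ΣR = (-150 °C − 11.5 °C)/0.02070 = -7800 W
(Negative Q ⇒ heat flows inward; heat gain = 7800 W.)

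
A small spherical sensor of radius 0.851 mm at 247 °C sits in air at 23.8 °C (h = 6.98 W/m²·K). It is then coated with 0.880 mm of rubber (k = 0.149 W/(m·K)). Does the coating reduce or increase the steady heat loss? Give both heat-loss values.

Critical radius for a sphere: r_cr = 2k/h = 0.0427 m = 4.27 cm.
Outer radius after coating: r₂ = 8.51×10^-4 + 8.80×10^-4 = 0.001731 m.
Since r₁ < r_cr and r₂ ≤ r_cr, the coating moves toward the maximum at r_cr — heat loss rises.
Bare: R = 1/(4πr₁²h) = 15740 K/W; Q = 223.2/15740 = 0.0142 W.
Coated: R = R_cond + R_conv = 4124 K/W; Q = 223.2/4124 = 0.0541 W.

increases: 0.0142 → 0.0541 W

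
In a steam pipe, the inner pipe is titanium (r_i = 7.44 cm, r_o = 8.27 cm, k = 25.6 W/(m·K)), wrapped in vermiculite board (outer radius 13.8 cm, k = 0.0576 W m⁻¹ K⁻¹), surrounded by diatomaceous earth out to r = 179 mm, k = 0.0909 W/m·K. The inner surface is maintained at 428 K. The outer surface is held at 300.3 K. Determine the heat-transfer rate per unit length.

Q' = 68.3 W/m

Series thermal resistances, inner to outer:
  R'_titanium = ln(0.0827/0.0744)/(2πk) = 0.1058/(2π·25.6) = 6.575×10^-4 m·K/W
  R'_vermiculite board = ln(0.138/0.0827)/(2πk) = 0.5120/(2π·0.0576) = 1.415 m·K/W
  R'_diatomaceous earth = ln(0.179/0.138)/(2πk) = 0.2601/(2π·0.0909) = 0.4555 m·K/W
ΣR = 6.575×10^-4 + 1.415 + 0.4555 = 1.871 m·K/W
Q' = ΔT/ΣR = (428 K − 300.3 K)/1.871 = 68.3 W/m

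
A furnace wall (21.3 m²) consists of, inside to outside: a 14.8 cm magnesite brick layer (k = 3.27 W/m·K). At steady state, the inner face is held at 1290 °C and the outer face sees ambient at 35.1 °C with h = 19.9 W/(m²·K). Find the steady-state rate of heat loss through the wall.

Treat each layer as a resistance in series:
  R_magnesite brick = L/(kA) = 0.148/(3.27·21.3) = 0.002125 K/W
  R_conv,out = 1/(hA) = 1/(19.9·21.3) = 0.002359 K/W
ΣR = 0.002125 + 0.002359 = 0.004484 K/W
Q = ΔT/ΣR = (1290 °C − 35.1 °C)/0.004484 = 2.80×10^5 W

Q = 2.80×10^5 W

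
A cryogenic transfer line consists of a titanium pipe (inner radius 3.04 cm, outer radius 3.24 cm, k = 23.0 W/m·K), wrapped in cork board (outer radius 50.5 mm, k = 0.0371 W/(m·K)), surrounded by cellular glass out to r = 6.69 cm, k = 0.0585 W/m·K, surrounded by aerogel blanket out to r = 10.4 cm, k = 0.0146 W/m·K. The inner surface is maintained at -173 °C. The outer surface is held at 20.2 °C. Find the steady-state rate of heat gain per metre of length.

Treat each layer as a resistance in series:
  R'_titanium = ln(0.0324/0.0304)/(2πk) = 0.06372/(2π·23.0) = 4.409×10^-4 m·K/W
  R'_cork board = ln(0.0505/0.0324)/(2πk) = 0.4438/(2π·0.0371) = 1.904 m·K/W
  R'_cellular glass = ln(0.0669/0.0505)/(2πk) = 0.2812/(2π·0.0585) = 0.7651 m·K/W
  R'_aerogel blanket = ln(0.104/0.0669)/(2πk) = 0.4412/(2π·0.0146) = 4.809 m·K/W
ΣR = 4.409×10^-4 + 1.904 + 0.7651 + 4.809 = 7.479 m·K/W
Q' = ΔT/ΣR = (-173 °C − 20.2 °C)/7.479 = -25.8 W/m
(Negative Q' ⇒ heat flows inward; heat gain = 25.8 W/m.)

Q' = 25.8 W/m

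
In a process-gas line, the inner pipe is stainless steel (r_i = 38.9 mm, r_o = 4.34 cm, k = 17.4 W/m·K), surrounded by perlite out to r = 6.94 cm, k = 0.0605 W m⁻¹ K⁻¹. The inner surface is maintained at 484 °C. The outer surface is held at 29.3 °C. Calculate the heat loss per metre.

Treat each layer as a resistance in series:
  R'_stainless steel = ln(0.0434/0.0389)/(2πk) = 0.1095/(2π·17.4) = 0.001001 m·K/W
  R'_perlite = ln(0.0694/0.0434)/(2πk) = 0.4694/(2π·0.0605) = 1.235 m·K/W
ΣR = 0.001001 + 1.235 = 1.236 m·K/W
Q' = ΔT/ΣR = (484 °C − 29.3 °C)/1.236 = 368 W/m

Q' = 368 W/m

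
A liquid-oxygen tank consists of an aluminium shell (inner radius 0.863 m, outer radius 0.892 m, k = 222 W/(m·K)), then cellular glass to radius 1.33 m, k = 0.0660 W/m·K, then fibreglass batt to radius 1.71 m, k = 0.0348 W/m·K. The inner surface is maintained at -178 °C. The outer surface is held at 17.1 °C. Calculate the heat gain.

Treat each layer as a resistance in series:
  R_aluminium = (1/0.863 − 1/0.892)/(4πk) = 0.03767/(4π·222) = 1.350×10^-5 K/W
  R_cellular glass = (1/0.892 − 1/1.33)/(4πk) = 0.3692/(4π·0.0660) = 0.4451 K/W
  R_fibreglass batt = (1/1.33 − 1/1.71)/(4πk) = 0.1671/(4π·0.0348) = 0.3821 K/W
ΣR = 1.350×10^-5 + 0.4451 + 0.3821 = 0.8272 K/W
Q = ΔT/ΣR = (-178 °C − 17.1 °C)/0.8272 = -236 W
(Negative Q ⇒ heat flows inward; heat gain = 236 W.)

Q = 236 W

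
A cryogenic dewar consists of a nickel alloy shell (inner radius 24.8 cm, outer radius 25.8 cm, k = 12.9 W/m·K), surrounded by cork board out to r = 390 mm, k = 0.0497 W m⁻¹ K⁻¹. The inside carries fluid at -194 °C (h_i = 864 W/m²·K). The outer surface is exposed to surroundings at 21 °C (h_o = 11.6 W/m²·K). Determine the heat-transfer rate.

Q = 100 W

Resistance network (inner→outer):
  R_conv,in = 1/(4πr²h) = 1/(4π·0.248²·864) = 0.001498 K/W
  R_nickel alloy = (1/0.248 − 1/0.258)/(4πk) = 0.1563/(4π·12.9) = 9.641×10^-4 K/W
  R_cork board = (1/0.258 − 1/0.390)/(4πk) = 1.312/(4π·0.0497) = 2.101 K/W
  R_conv,out = 1/(4πr²h) = 1/(4π·0.390²·11.6) = 0.04510 K/W
ΣR = 0.001498 + 9.641×10^-4 + 2.101 + 0.04510 = 2.149 K/W
Q = ΔT/ΣR = (-194 °C − 21 °C)/2.149 = -100 W
(Negative Q ⇒ heat flows inward; heat gain = 100 W.)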